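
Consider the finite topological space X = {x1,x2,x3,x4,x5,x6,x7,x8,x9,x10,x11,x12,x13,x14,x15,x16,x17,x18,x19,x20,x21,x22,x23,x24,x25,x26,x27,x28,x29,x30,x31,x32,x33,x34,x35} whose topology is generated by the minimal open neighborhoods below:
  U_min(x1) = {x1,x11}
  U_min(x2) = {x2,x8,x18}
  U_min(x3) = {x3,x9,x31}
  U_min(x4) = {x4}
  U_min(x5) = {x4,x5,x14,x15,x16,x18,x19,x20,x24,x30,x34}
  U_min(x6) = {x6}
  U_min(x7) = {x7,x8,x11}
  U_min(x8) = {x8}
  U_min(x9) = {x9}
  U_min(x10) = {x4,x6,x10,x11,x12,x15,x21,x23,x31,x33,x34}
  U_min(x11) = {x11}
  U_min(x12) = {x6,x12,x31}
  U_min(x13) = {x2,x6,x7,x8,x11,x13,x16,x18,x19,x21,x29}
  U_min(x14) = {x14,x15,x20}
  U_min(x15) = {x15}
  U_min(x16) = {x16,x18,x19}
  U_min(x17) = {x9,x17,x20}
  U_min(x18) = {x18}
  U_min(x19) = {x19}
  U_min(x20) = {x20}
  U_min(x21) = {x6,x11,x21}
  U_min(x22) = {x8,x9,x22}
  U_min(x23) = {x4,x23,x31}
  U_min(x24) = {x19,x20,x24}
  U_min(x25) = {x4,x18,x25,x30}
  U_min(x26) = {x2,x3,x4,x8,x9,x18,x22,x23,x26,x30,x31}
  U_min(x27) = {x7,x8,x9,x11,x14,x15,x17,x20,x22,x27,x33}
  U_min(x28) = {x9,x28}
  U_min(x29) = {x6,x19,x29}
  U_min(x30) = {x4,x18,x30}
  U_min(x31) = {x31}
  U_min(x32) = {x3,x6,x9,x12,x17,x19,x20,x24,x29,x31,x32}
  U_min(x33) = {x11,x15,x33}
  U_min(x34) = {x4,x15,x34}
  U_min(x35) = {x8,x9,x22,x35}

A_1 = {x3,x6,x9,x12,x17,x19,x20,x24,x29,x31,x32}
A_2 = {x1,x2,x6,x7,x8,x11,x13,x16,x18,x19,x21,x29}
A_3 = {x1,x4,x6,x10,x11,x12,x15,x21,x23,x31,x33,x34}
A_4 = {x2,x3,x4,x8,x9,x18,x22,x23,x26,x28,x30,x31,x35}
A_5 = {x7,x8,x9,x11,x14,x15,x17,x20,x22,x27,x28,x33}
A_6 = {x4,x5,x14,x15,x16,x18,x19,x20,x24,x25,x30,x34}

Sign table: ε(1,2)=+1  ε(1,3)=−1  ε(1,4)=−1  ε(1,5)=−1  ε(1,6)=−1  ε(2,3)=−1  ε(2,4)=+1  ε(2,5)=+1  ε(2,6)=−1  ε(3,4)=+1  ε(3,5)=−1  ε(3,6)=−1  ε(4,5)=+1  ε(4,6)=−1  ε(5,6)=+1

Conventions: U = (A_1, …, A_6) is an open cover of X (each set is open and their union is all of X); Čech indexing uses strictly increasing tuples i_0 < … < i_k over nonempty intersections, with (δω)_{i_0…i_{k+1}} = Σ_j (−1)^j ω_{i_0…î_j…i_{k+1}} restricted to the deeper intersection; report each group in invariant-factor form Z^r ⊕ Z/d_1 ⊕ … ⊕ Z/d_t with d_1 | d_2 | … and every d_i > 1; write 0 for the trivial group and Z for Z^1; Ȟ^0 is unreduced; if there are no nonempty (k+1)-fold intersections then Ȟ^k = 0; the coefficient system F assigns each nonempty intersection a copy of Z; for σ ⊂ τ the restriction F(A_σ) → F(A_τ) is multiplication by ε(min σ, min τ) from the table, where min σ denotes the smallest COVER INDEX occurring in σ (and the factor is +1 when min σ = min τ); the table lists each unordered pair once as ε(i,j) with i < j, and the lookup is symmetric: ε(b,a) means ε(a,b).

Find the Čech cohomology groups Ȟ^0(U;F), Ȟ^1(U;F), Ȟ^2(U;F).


nerve of the cover:
  A12={x6,x19,x29} A13={x6,x12,x31} A14={x3,x9,x31} A15={x9,x17,x20} A16={x19,x20,x24} A23={x1,x6,x11,x21} A24={x2,x8,x18} A25={x7,x8,x11} A26={x16,x18,x19} A34={x4,x23,x31} A35={x11,x15,x33} A36={x4,x15,x34} A45={x8,x9,x22,x28} A46={x4,x18,x30} A56={x14,x15,x20}
  A123={x6} A126={x19} A134={x31} A145={x9} A156={x20} A235={x11} A245={x8} A246={x18} A346={x4} A356={x15}
C dims 6,15,10; δ0: rk 6, SNF 1^5·2; δ1: rk 9, SNF 1^9
Ȟ^0 = (6 − 6) − 0 = 0, so Ȟ^0 ≅ 0
Ȟ^1 = (15 − 9) − 6 = 0 plus torsion [2], so Ȟ^1 ≅ Z/2
Ȟ^2 = (10 − 0) − 9 = 1, so Ȟ^2 ≅ Z

Ȟ^0 = 0,  Ȟ^1 = Z/2,  Ȟ^2 = Z


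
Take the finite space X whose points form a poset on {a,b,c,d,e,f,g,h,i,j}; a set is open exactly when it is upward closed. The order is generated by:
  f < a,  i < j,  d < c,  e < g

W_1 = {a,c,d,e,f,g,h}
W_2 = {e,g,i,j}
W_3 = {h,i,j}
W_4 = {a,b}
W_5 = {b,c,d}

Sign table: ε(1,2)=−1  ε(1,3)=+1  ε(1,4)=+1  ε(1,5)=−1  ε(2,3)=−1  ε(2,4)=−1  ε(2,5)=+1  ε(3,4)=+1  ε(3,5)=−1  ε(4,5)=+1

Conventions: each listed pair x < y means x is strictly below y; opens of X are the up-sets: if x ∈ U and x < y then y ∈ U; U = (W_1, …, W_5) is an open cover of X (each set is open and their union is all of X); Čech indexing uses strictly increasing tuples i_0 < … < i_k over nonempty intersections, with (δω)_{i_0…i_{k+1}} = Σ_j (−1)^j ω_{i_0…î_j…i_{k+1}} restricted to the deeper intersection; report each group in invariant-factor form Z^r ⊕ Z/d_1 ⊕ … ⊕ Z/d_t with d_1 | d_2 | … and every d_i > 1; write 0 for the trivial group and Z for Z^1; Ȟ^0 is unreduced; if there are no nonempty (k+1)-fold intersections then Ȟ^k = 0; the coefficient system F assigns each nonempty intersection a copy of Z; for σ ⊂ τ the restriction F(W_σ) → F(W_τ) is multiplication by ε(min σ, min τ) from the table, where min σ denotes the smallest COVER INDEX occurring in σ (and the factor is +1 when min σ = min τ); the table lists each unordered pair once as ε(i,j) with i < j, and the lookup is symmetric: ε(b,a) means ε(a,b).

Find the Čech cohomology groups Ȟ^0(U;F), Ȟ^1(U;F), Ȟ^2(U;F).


Ȟ^0 ≅ 0,  Ȟ^1 ≅ Z ⊕ Z/2,  Ȟ^2 ≅ 0

nonempty overlaps:
  W12={e,g} W13={h} W14={a} W15={c,d} W23={i,j} W45={b}
C dims 5,6; δ0: rk 5, SNF 1^4·2
degree 0: 5−5−0 = 0 → Ȟ^0 ≅ 0
degree 1: 6−0−5 = 1 plus torsion [2] → Ȟ^1 ≅ Z ⊕ Z/2
degree 2: 0−0−0 = 0 → Ȟ^2 ≅ 0


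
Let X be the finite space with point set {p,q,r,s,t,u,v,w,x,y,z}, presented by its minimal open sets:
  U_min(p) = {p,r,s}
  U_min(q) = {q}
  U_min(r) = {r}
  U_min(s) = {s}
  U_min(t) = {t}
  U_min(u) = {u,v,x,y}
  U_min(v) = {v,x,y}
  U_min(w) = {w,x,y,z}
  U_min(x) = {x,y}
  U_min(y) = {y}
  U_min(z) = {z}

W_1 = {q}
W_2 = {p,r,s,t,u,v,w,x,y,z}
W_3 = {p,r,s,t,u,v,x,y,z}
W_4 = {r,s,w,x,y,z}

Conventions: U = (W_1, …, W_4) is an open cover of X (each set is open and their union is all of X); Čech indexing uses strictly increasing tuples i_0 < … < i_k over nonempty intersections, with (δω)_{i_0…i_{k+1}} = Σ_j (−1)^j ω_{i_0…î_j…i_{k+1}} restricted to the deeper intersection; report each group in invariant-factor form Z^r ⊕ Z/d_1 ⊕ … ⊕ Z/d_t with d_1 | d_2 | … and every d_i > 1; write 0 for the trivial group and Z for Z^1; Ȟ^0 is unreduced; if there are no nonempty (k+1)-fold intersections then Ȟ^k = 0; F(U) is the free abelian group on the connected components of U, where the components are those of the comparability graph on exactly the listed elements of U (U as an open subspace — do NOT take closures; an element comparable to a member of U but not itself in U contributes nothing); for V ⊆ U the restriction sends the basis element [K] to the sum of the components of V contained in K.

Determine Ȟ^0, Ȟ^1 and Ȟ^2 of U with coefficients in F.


Ȟ^0(U;F) ≅ Z^4,  Ȟ^1(U;F) ≅ 0,  Ȟ^2(U;F) ≅ 0

nerve of the cover:
  W23={p,r,s,t,u,v,x,y,z} W24={r,s,w,x,y,z} W34={r,s,x,y,z}
  W234={r,s,x,y,z}
components per intersection:
  W1: {q}
  W2: {p,r,s} {t} {u,v,w,x,y,z}
  W3: {p,r,s} {t} {u,v,x,y} {z}
  W4: {r} {s} {w,x,y,z}
  W23: {p,r,s} {t} {u,v,x,y} {z}
  W24: {r} {s} {w,x,y,z}
  W34: {r} {s} {x,y} {z}
  W234: {r} {s} {x,y} {z}
C dims 11,11,4; δ0: rk 7, SNF 1^7; δ1: rk 4, SNF 1^4
Ȟ^0 = (11 − 7) − 0 = 4, so Ȟ^0 ≅ Z^4
Ȟ^1 = (11 − 4) − 7 = 0, so Ȟ^1 ≅ 0
Ȟ^2 = (4 − 0) − 4 = 0, so Ȟ^2 ≅ 0


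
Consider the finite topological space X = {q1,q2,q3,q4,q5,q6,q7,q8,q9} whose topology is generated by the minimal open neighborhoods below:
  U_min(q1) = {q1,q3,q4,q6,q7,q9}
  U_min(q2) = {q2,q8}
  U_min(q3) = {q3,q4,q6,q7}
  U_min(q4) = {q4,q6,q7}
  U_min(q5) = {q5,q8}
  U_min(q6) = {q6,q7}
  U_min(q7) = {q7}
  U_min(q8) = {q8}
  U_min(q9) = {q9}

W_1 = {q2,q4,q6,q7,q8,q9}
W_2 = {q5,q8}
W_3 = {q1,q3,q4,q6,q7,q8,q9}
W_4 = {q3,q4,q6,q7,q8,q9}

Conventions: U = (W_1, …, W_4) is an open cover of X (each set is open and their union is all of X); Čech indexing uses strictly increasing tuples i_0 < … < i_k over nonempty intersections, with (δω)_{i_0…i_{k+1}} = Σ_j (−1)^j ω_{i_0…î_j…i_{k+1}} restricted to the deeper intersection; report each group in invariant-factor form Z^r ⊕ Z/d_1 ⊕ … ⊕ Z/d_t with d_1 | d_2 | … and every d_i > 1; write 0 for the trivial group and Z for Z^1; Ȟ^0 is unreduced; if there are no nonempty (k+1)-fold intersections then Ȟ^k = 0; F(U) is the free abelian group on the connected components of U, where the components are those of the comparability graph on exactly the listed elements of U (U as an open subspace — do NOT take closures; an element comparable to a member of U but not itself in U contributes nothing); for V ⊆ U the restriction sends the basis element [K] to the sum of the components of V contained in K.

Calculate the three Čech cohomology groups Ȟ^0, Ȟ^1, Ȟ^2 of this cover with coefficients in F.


intersection data:
  W12={q8} W13={q4,q6,q7,q8,q9} W14={q4,q6,q7,q8,q9} W23={q8} W24={q8} W34={q3,q4,q6,q7,q8,q9}
  W123={q8} W124={q8} W134={q4,q6,q7,q8,q9} W234={q8}
  W1234={q8}
components per intersection:
  W1: {q2,q8} {q4,q6,q7} {q9}
  W2: {q5,q8}
  W3: {q1,q3,q4,q6,q7,q9} {q8}
  W4: {q3,q4,q6,q7} {q8} {q9}
  W12: {q8}
  W13: {q4,q6,q7} {q8} {q9}
  W14: {q4,q6,q7} {q8} {q9}
  W23: {q8}
  W24: {q8}
  W34: {q3,q4,q6,q7} {q8} {q9}
  W123: {q8}
  W124: {q8}
  W134: {q4,q6,q7} {q8} {q9}
  W234: {q8}
  W1234: {q8}
C dims 9,12,6,1; δ0: rk 7, SNF 1^7; δ1: rk 5, SNF 1^5; δ2: rk 1, SNF 1^1
Ȟ^0 = (9 − 7) − 0 = 2, so Ȟ^0 ≅ Z^2
Ȟ^1 = (12 − 5) − 7 = 0, so Ȟ^1 ≅ 0
Ȟ^2 = (6 − 1) − 5 = 0, so Ȟ^2 ≅ 0

Ȟ^0(U;F) ≅ Z^2; Ȟ^1(U;F) ≅ 0; Ȟ^2(U;F) ≅ 0


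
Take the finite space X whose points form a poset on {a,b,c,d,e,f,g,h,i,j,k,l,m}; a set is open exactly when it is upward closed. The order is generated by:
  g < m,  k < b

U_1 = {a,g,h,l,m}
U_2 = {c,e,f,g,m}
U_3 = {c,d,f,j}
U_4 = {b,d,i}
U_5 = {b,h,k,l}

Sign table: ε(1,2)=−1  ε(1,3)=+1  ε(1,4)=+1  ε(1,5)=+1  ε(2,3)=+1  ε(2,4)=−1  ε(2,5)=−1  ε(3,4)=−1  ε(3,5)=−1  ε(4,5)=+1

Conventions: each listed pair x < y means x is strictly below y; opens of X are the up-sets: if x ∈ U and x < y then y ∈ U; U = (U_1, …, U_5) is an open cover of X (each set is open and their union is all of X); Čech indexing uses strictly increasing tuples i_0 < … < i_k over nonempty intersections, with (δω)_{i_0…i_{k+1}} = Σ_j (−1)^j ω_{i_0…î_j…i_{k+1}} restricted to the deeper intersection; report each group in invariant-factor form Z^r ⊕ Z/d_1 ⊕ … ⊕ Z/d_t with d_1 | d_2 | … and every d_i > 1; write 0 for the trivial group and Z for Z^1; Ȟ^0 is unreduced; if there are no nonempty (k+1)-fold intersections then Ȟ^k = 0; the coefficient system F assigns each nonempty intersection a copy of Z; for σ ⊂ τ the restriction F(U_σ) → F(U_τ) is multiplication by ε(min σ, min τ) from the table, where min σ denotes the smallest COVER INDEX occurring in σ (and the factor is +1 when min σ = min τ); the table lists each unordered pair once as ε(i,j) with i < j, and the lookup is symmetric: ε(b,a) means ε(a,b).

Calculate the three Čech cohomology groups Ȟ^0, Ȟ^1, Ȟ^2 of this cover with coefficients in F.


nonempty intersections:
  U12={g,m} U15={h,l} U23={c,f} U34={d} U45={b}
C dims 5,5; δ0: rk 4, SNF 1^4
Ȟ^0: (5−4)−0=1 ⇒ Z
Ȟ^1: (5−0)−4=1 ⇒ Z
Ȟ^2: (0−0)−0=0 ⇒ 0

Ȟ^0(U;F) ≅ Z; Ȟ^1(U;F) ≅ Z; Ȟ^2(U;F) ≅ 0


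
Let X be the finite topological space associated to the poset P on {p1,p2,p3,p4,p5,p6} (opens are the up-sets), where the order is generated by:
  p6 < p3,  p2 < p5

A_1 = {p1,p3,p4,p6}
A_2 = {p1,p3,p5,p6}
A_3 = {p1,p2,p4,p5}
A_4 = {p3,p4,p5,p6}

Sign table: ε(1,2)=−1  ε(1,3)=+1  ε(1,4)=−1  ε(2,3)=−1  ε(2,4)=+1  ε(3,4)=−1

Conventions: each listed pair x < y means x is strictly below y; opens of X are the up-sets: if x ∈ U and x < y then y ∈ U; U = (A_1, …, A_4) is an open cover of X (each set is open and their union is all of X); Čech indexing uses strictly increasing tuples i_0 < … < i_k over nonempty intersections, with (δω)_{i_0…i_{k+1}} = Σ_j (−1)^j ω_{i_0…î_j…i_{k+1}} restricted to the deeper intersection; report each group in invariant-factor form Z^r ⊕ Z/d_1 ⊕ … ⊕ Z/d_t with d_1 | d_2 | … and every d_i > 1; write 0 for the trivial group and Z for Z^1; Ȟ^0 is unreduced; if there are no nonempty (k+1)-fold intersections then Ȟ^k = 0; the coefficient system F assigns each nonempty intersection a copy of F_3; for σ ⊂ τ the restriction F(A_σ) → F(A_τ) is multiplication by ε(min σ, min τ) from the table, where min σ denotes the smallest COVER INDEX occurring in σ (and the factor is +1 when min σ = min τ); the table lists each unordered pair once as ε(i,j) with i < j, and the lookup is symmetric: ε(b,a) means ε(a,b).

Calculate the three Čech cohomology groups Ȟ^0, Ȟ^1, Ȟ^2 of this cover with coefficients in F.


Ȟ^0 = Z/3, Ȟ^1 = 0 and Ȟ^2 = Z/3

nerve of the cover:
  A12={p1,p3,p6} A13={p1,p4} A14={p3,p4,p6} A23={p1,p5} A24={p3,p5,p6} A34={p4,p5}
  A123={p1} A124={p3,p6} A134={p4} A234={p5}
C dims 4,6,4; δ0: rk_F3 3; δ1: rk_F3 3
Ȟ^0 = (4 − 3) − 0 = 1, so Ȟ^0 ≅ Z/3
Ȟ^1 = (6 − 3) − 3 = 0, so Ȟ^1 ≅ 0
Ȟ^2 = (4 − 0) − 3 = 1, so Ȟ^2 ≅ Z/3


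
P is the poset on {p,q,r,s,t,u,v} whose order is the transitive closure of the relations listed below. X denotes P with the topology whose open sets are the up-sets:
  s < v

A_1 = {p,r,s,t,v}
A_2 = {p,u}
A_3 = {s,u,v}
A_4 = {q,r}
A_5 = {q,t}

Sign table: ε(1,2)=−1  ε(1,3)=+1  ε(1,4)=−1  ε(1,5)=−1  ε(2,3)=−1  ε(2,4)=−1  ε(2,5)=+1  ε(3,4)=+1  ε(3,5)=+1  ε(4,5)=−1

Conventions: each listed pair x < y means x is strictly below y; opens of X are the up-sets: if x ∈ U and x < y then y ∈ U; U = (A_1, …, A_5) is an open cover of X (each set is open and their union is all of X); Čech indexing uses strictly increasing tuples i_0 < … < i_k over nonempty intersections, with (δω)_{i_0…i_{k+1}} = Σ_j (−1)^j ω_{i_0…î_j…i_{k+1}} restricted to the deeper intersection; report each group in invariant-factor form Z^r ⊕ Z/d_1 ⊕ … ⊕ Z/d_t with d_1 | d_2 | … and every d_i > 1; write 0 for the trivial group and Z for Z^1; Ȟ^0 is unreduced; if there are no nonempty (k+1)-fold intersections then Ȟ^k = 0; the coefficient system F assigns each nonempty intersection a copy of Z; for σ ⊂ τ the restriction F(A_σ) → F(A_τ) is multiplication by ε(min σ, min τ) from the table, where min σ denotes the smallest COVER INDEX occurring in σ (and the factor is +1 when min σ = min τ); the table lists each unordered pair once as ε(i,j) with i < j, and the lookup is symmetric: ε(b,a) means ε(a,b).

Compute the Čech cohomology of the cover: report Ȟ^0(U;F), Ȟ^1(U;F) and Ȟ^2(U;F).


intersection data:
  A12={p} A13={s,v} A14={r} A15={t} A23={u} A45={q}
C dims 5,6; δ0: rk 5, SNF 1^4·2
Ȟ^0 = (5 − 5) − 0 = 0, so Ȟ^0 ≅ 0
Ȟ^1 = (6 − 0) − 5 = 1 plus torsion [2], so Ȟ^1 ≅ Z ⊕ Z/2
Ȟ^2 = (0 − 0) − 0 = 0, so Ȟ^2 ≅ 0

Ȟ^0 = 0,  Ȟ^1 = Z ⊕ Z/2,  Ȟ^2 = 0


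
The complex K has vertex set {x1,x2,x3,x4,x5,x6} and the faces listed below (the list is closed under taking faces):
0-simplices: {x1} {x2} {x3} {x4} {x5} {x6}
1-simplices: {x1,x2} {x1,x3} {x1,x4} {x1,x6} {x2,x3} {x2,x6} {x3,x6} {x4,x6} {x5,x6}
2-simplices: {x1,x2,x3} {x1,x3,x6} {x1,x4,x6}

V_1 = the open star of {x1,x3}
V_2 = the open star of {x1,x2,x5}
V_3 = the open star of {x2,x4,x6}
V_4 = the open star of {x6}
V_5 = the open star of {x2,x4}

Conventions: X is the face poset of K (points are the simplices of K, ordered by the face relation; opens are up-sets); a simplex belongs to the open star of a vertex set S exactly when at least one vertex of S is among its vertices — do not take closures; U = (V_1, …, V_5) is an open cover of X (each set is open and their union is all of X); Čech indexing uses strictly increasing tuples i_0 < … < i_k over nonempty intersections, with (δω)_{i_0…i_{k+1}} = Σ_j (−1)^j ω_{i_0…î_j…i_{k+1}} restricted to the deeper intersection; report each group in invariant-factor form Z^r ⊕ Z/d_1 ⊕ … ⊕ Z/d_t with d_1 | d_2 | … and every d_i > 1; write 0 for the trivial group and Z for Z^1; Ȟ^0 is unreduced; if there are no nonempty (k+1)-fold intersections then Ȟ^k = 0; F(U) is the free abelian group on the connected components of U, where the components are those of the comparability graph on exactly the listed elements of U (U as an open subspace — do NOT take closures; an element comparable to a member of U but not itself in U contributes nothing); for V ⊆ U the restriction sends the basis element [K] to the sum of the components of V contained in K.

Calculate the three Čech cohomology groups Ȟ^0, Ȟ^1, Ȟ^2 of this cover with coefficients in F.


Ȟ^0 = Z, Ȟ^1 = Z and Ȟ^2 = 0

nonempty intersections:
  V1={{x1},{x3},{x1,x2},{x1,x3},{x1,x4},{x1,x6},{x2,x3},{x3,x6},{x1,x2,x3},{x1,x3,x6},{x1,x4,x6}} V2={{x1},{x2},{x5},{x1,x2},{x1,x3},{x1,x4},{x1,x6},{x2,x3},{x2,x6},{x5,x6},{x1,x2,x3},{x1,x3,x6},{x1,x4,x6}} V3={{x2},{x4},{x6},{x1,x2},{x1,x4},{x1,x6},{x2,x3},{x2,x6},{x3,x6},{x4,x6},{x5,x6},{x1,x2,x3},{x1,x3,x6},{x1,x4,x6}} V4={{x6},{x1,x6},{x2,x6},{x3,x6},{x4,x6},{x5,x6},{x1,x3,x6},{x1,x4,x6}} V5={{x2},{x4},{x1,x2},{x1,x4},{x2,x3},{x2,x6},{x4,x6},{x1,x2,x3},{x1,x4,x6}}
  V12={{x1},{x1,x2},{x1,x3},{x1,x4},{x1,x6},{x2,x3},{x1,x2,x3},{x1,x3,x6},{x1,x4,x6}} V13={{x1,x2},{x1,x4},{x1,x6},{x2,x3},{x3,x6},{x1,x2,x3},{x1,x3,x6},{x1,x4,x6}} V14={{x1,x6},{x3,x6},{x1,x3,x6},{x1,x4,x6}} V15={{x1,x2},{x1,x4},{x2,x3},{x1,x2,x3},{x1,x4,x6}} V23={{x2},{x1,x2},{x1,x4},{x1,x6},{x2,x3},{x2,x6},{x5,x6},{x1,x2,x3},{x1,x3,x6},{x1,x4,x6}} V24={{x1,x6},{x2,x6},{x5,x6},{x1,x3,x6},{x1,x4,x6}} V25={{x2},{x1,x2},{x1,x4},{x2,x3},{x2,x6},{x1,x2,x3},{x1,x4,x6}} V34={{x6},{x1,x6},{x2,x6},{x3,x6},{x4,x6},{x5,x6},{x1,x3,x6},{x1,x4,x6}} V35={{x2},{x4},{x1,x2},{x1,x4},{x2,x3},{x2,x6},{x4,x6},{x1,x2,x3},{x1,x4,x6}} V45={{x2,x6},{x4,x6},{x1,x4,x6}}
  V123={{x1,x2},{x1,x4},{x1,x6},{x2,x3},{x1,x2,x3},{x1,x3,x6},{x1,x4,x6}} V124={{x1,x6},{x1,x3,x6},{x1,x4,x6}} V125={{x1,x2},{x1,x4},{x2,x3},{x1,x2,x3},{x1,x4,x6}} V134={{x1,x6},{x3,x6},{x1,x3,x6},{x1,x4,x6}} V135={{x1,x2},{x1,x4},{x2,x3},{x1,x2,x3},{x1,x4,x6}} V145={{x1,x4,x6}} V234={{x1,x6},{x2,x6},{x5,x6},{x1,x3,x6},{x1,x4,x6}} V235={{x2},{x1,x2},{x1,x4},{x2,x3},{x2,x6},{x1,x2,x3},{x1,x4,x6}} V245={{x2,x6},{x1,x4,x6}} V345={{x2,x6},{x4,x6},{x1,x4,x6}}
  V1234={{x1,x6},{x1,x3,x6},{x1,x4,x6}} V1235={{x1,x2},{x1,x4},{x2,x3},{x1,x2,x3},{x1,x4,x6}} V1245={{x1,x4,x6}} V1345={{x1,x4,x6}} V2345={{x2,x6},{x1,x4,x6}}
  V12345={{x1,x4,x6}}
components per intersection:
  V1: {{x1},{x3},{x1,x2},{x1,x3},{x1,x4},{x1,x6},{x2,x3},{x3,x6},{x1,x2,x3},{x1,x3,x6},{x1,x4,x6}}
  V2: {{x1},{x2},{x1,x2},{x1,x3},{x1,x4},{x1,x6},{x2,x3},{x2,x6},{x1,x2,x3},{x1,x3,x6},{x1,x4,x6}} {{x5},{x5,x6}}
  V3: {{x2},{x4},{x6},{x1,x2},{x1,x4},{x1,x6},{x2,x3},{x2,x6},{x3,x6},{x4,x6},{x5,x6},{x1,x2,x3},{x1,x3,x6},{x1,x4,x6}}
  V4: {{x6},{x1,x6},{x2,x6},{x3,x6},{x4,x6},{x5,x6},{x1,x3,x6},{x1,x4,x6}}
  V5: {{x2},{x1,x2},{x2,x3},{x2,x6},{x1,x2,x3}} {{x4},{x1,x4},{x4,x6},{x1,x4,x6}}
  V12: {{x1},{x1,x2},{x1,x3},{x1,x4},{x1,x6},{x2,x3},{x1,x2,x3},{x1,x3,x6},{x1,x4,x6}}
  V13: {{x1,x2},{x2,x3},{x1,x2,x3}} {{x1,x4},{x1,x6},{x3,x6},{x1,x3,x6},{x1,x4,x6}}
  V14: {{x1,x6},{x3,x6},{x1,x3,x6},{x1,x4,x6}}
  V15: {{x1,x2},{x2,x3},{x1,x2,x3}} {{x1,x4},{x1,x4,x6}}
  V23: {{x2},{x1,x2},{x2,x3},{x2,x6},{x1,x2,x3}} {{x1,x4},{x1,x6},{x1,x3,x6},{x1,x4,x6}} {{x5,x6}}
  V24: {{x1,x6},{x1,x3,x6},{x1,x4,x6}} {{x2,x6}} {{x5,x6}}
  V25: {{x2},{x1,x2},{x2,x3},{x2,x6},{x1,x2,x3}} {{x1,x4},{x1,x4,x6}}
  V34: {{x6},{x1,x6},{x2,x6},{x3,x6},{x4,x6},{x5,x6},{x1,x3,x6},{x1,x4,x6}}
  V35: {{x2},{x1,x2},{x2,x3},{x2,x6},{x1,x2,x3}} {{x4},{x1,x4},{x4,x6},{x1,x4,x6}}
  V45: {{x2,x6}} {{x4,x6},{x1,x4,x6}}
  V123: {{x1,x2},{x2,x3},{x1,x2,x3}} {{x1,x4},{x1,x6},{x1,x3,x6},{x1,x4,x6}}
  V124: {{x1,x6},{x1,x3,x6},{x1,x4,x6}}
  V125: {{x1,x2},{x2,x3},{x1,x2,x3}} {{x1,x4},{x1,x4,x6}}
  V134: {{x1,x6},{x3,x6},{x1,x3,x6},{x1,x4,x6}}
  V135: {{x1,x2},{x2,x3},{x1,x2,x3}} {{x1,x4},{x1,x4,x6}}
  V145: {{x1,x4,x6}}
  V234: {{x1,x6},{x1,x3,x6},{x1,x4,x6}} {{x2,x6}} {{x5,x6}}
  V235: {{x2},{x1,x2},{x2,x3},{x2,x6},{x1,x2,x3}} {{x1,x4},{x1,x4,x6}}
  V245: {{x2,x6}} {{x1,x4,x6}}
  V345: {{x2,x6}} {{x4,x6},{x1,x4,x6}}
  V1234: {{x1,x6},{x1,x3,x6},{x1,x4,x6}}
  V1235: {{x1,x2},{x2,x3},{x1,x2,x3}} {{x1,x4},{x1,x4,x6}}
  V1245: {{x1,x4,x6}}
  V1345: {{x1,x4,x6}}
  V2345: {{x2,x6}} {{x1,x4,x6}}
  V12345: {{x1,x4,x6}}
C dims 7,19,18,7; δ0: rk 6, SNF 1^6; δ1: rk 12, SNF 1^12; δ2: rk 6, SNF 1^6
Ȟ^0: (7−6)−0=1 ⇒ Z
Ȟ^1: (19−12)−6=1 ⇒ Z
Ȟ^2: (18−6)−12=0 ⇒ 0


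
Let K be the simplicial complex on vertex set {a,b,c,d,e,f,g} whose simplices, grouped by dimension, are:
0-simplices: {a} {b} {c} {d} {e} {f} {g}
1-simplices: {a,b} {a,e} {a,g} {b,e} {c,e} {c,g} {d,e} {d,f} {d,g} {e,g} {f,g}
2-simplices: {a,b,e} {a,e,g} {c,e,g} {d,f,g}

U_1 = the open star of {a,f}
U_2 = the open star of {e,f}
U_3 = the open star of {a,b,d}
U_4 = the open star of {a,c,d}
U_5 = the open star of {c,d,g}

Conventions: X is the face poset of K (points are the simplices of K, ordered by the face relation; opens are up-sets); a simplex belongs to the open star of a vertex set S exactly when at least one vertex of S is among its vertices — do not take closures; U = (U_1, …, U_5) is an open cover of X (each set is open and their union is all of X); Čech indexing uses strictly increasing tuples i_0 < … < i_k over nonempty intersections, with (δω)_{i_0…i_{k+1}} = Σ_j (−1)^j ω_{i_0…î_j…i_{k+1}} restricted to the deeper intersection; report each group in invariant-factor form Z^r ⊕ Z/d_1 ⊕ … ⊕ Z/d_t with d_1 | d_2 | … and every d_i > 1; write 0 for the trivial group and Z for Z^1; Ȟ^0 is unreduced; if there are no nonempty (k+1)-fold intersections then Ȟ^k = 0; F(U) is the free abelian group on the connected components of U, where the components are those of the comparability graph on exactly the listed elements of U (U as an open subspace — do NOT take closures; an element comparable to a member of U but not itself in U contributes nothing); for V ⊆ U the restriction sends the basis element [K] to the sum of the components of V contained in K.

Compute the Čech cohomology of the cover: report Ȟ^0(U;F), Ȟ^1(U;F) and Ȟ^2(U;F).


nerve of the cover:
  U1={{a},{f},{a,b},{a,e},{a,g},{d,f},{f,g},{a,b,e},{a,e,g},{d,f,g}} U2={{e},{f},{a,e},{b,e},{c,e},{d,e},{d,f},{e,g},{f,g},{a,b,e},{a,e,g},{c,e,g},{d,f,g}} U3={{a},{b},{d},{a,b},{a,e},{a,g},{b,e},{d,e},{d,f},{d,g},{a,b,e},{a,e,g},{d,f,g}} U4={{a},{c},{d},{a,b},{a,e},{a,g},{c,e},{c,g},{d,e},{d,f},{d,g},{a,b,e},{a,e,g},{c,e,g},{d,f,g}} U5={{c},{d},{g},{a,g},{c,e},{c,g},{d,e},{d,f},{d,g},{e,g},{f,g},{a,e,g},{c,e,g},{d,f,g}}
  U12={{f},{a,e},{d,f},{f,g},{a,b,e},{a,e,g},{d,f,g}} U13={{a},{a,b},{a,e},{a,g},{d,f},{a,b,e},{a,e,g},{d,f,g}} U14={{a},{a,b},{a,e},{a,g},{d,f},{a,b,e},{a,e,g},{d,f,g}} U15={{a,g},{d,f},{f,g},{a,e,g},{d,f,g}} U23={{a,e},{b,e},{d,e},{d,f},{a,b,e},{a,e,g},{d,f,g}} U24={{a,e},{c,e},{d,e},{d,f},{a,b,e},{a,e,g},{c,e,g},{d,f,g}} U25={{c,e},{d,e},{d,f},{e,g},{f,g},{a,e,g},{c,e,g},{d,f,g}} U34={{a},{d},{a,b},{a,e},{a,g},{d,e},{d,f},{d,g},{a,b,e},{a,e,g},{d,f,g}} U35={{d},{a,g},{d,e},{d,f},{d,g},{a,e,g},{d,f,g}} U45={{c},{d},{a,g},{c,e},{c,g},{d,e},{d,f},{d,g},{a,e,g},{c,e,g},{d,f,g}}
  U123={{a,e},{d,f},{a,b,e},{a,e,g},{d,f,g}} U124={{a,e},{d,f},{a,b,e},{a,e,g},{d,f,g}} U125={{d,f},{f,g},{a,e,g},{d,f,g}} U134={{a},{a,b},{a,e},{a,g},{d,f},{a,b,e},{a,e,g},{d,f,g}} U135={{a,g},{d,f},{a,e,g},{d,f,g}} U145={{a,g},{d,f},{a,e,g},{d,f,g}} U234={{a,e},{d,e},{d,f},{a,b,e},{a,e,g},{d,f,g}} U235={{d,e},{d,f},{a,e,g},{d,f,g}} U245={{c,e},{d,e},{d,f},{a,e,g},{c,e,g},{d,f,g}} U345={{d},{a,g},{d,e},{d,f},{d,g},{a,e,g},{d,f,g}}
  U1234={{a,e},{d,f},{a,b,e},{a,e,g},{d,f,g}} U1235={{d,f},{a,e,g},{d,f,g}} U1245={{d,f},{a,e,g},{d,f,g}} U1345={{a,g},{d,f},{a,e,g},{d,f,g}} U2345={{d,e},{d,f},{a,e,g},{d,f,g}}
  U12345={{d,f},{a,e,g},{d,f,g}}
components per intersection:
  U1: {{a},{a,b},{a,e},{a,g},{a,b,e},{a,e,g}} {{f},{d,f},{f,g},{d,f,g}}
  U2: {{e},{a,e},{b,e},{c,e},{d,e},{e,g},{a,b,e},{a,e,g},{c,e,g}} {{f},{d,f},{f,g},{d,f,g}}
  U3: {{a},{b},{a,b},{a,e},{a,g},{b,e},{a,b,e},{a,e,g}} {{d},{d,e},{d,f},{d,g},{d,f,g}}
  U4: {{a},{a,b},{a,e},{a,g},{a,b,e},{a,e,g}} {{c},{c,e},{c,g},{c,e,g}} {{d},{d,e},{d,f},{d,g},{d,f,g}}
  U5: {{c},{d},{g},{a,g},{c,e},{c,g},{d,e},{d,f},{d,g},{e,g},{f,g},{a,e,g},{c,e,g},{d,f,g}}
  U12: {{f},{d,f},{f,g},{d,f,g}} {{a,e},{a,b,e},{a,e,g}}
  U13: {{a},{a,b},{a,e},{a,g},{a,b,e},{a,e,g}} {{d,f},{d,f,g}}
  U14: {{a},{a,b},{a,e},{a,g},{a,b,e},{a,e,g}} {{d,f},{d,f,g}}
  U15: {{a,g},{a,e,g}} {{d,f},{f,g},{d,f,g}}
  U23: {{a,e},{b,e},{a,b,e},{a,e,g}} {{d,e}} {{d,f},{d,f,g}}
  U24: {{a,e},{a,b,e},{a,e,g}} {{c,e},{c,e,g}} {{d,e}} {{d,f},{d,f,g}}
  U25: {{c,e},{e,g},{a,e,g},{c,e,g}} {{d,e}} {{d,f},{f,g},{d,f,g}}
  U34: {{a},{a,b},{a,e},{a,g},{a,b,e},{a,e,g}} {{d},{d,e},{d,f},{d,g},{d,f,g}}
  U35: {{d},{d,e},{d,f},{d,g},{d,f,g}} {{a,g},{a,e,g}}
  U45: {{c},{c,e},{c,g},{c,e,g}} {{d},{d,e},{d,f},{d,g},{d,f,g}} {{a,g},{a,e,g}}
  U123: {{a,e},{a,b,e},{a,e,g}} {{d,f},{d,f,g}}
  U124: {{a,e},{a,b,e},{a,e,g}} {{d,f},{d,f,g}}
  U125: {{d,f},{f,g},{d,f,g}} {{a,e,g}}
  U134: {{a},{a,b},{a,e},{a,g},{a,b,e},{a,e,g}} {{d,f},{d,f,g}}
  U135: {{a,g},{a,e,g}} {{d,f},{d,f,g}}
  U145: {{a,g},{a,e,g}} {{d,f},{d,f,g}}
  U234: {{a,e},{a,b,e},{a,e,g}} {{d,e}} {{d,f},{d,f,g}}
  U235: {{d,e}} {{d,f},{d,f,g}} {{a,e,g}}
  U245: {{c,e},{c,e,g}} {{d,e}} {{d,f},{d,f,g}} {{a,e,g}}
  U345: {{d},{d,e},{d,f},{d,g},{d,f,g}} {{a,g},{a,e,g}}
  U1234: {{a,e},{a,b,e},{a,e,g}} {{d,f},{d,f,g}}
  U1235: {{d,f},{d,f,g}} {{a,e,g}}
  U1245: {{d,f},{d,f,g}} {{a,e,g}}
  U1345: {{a,g},{a,e,g}} {{d,f},{d,f,g}}
  U2345: {{d,e}} {{d,f},{d,f,g}} {{a,e,g}}
  U12345: {{d,f},{d,f,g}} {{a,e,g}}
C dims 10,25,24,11; δ0: rk 9, SNF 1^9; δ1: rk 15, SNF 1^15; δ2: rk 9, SNF 1^9
Ȟ^0 = (10 − 9) − 0 = 1, so Ȟ^0 ≅ Z
Ȟ^1 = (25 − 15) − 9 = 1, so Ȟ^1 ≅ Z
Ȟ^2 = (24 − 9) − 15 = 0, so Ȟ^2 ≅ 0

Ȟ^0 ≅ Z, Ȟ^1 ≅ Z, Ȟ^2 ≅ 0


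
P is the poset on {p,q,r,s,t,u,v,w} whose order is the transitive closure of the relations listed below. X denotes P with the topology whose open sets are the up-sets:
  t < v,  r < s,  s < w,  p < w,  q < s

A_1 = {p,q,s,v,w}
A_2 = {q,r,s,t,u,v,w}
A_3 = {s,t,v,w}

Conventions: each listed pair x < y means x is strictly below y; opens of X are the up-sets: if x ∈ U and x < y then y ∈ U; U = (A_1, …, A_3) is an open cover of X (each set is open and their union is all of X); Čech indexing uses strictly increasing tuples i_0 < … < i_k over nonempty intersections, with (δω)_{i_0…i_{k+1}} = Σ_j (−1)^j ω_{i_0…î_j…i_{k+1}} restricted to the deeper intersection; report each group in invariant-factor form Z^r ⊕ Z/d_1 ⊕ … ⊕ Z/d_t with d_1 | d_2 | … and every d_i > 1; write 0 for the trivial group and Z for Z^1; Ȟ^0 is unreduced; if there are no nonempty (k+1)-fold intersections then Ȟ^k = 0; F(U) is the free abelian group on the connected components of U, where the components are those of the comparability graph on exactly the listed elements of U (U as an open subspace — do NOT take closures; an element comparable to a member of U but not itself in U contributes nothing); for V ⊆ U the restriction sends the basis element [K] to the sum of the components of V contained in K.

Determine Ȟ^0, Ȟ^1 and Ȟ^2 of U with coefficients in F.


nonempty intersections:
  A12={q,s,v,w} A13={s,v,w} A23={s,t,v,w}
  A123={s,v,w}
components per intersection:
  A1: {p,q,s,w} {v}
  A2: {q,r,s,w} {t,v} {u}
  A3: {s,w} {t,v}
  A12: {q,s,w} {v}
  A13: {s,w} {v}
  A23: {s,w} {t,v}
  A123: {s,w} {v}
C dims 7,6,2; δ0: rk 4, SNF 1^4; δ1: rk 2, SNF 1^2
Ȟ^0: (7−4)−0=3 ⇒ Z^3
Ȟ^1: (6−2)−4=0 ⇒ 0
Ȟ^2: (2−0)−2=0 ⇒ 0

Ȟ^0(U;F) ≅ Z^3; Ȟ^1(U;F) ≅ 0; Ȟ^2(U;F) ≅ 0


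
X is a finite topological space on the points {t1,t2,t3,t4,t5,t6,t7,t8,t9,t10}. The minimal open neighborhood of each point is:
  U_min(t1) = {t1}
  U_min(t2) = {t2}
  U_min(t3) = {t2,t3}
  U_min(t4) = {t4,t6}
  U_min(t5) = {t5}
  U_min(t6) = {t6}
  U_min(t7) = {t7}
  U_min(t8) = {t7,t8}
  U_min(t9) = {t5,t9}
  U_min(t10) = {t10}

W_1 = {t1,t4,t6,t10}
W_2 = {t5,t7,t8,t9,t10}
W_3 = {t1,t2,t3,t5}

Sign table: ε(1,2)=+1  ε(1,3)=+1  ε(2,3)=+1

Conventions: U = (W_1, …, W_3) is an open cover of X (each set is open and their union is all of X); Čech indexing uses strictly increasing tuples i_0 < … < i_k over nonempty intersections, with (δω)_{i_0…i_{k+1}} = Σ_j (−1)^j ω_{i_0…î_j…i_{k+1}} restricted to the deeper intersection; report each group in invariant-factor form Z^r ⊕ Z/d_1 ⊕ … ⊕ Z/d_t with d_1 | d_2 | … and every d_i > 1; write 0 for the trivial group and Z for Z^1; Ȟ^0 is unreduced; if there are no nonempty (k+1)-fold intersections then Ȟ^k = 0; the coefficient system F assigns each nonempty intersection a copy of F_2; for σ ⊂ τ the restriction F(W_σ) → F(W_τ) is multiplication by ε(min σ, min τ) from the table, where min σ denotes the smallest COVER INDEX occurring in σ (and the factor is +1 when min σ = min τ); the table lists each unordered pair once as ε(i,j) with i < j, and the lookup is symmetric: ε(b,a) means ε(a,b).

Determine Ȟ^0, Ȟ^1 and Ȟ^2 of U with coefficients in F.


Ȟ^0 ≅ Z/2, Ȟ^1 ≅ Z/2 and Ȟ^2 ≅ 0

nonempty overlaps:
  W12={t10} W13={t1} W23={t5}
C dims 3,3; δ0: rk_F2 2
degree 0: 3−2−0 = 1 → Ȟ^0 ≅ Z/2
degree 1: 3−0−2 = 1 → Ȟ^1 ≅ Z/2
degree 2: 0−0−0 = 0 → Ȟ^2 ≅ 0


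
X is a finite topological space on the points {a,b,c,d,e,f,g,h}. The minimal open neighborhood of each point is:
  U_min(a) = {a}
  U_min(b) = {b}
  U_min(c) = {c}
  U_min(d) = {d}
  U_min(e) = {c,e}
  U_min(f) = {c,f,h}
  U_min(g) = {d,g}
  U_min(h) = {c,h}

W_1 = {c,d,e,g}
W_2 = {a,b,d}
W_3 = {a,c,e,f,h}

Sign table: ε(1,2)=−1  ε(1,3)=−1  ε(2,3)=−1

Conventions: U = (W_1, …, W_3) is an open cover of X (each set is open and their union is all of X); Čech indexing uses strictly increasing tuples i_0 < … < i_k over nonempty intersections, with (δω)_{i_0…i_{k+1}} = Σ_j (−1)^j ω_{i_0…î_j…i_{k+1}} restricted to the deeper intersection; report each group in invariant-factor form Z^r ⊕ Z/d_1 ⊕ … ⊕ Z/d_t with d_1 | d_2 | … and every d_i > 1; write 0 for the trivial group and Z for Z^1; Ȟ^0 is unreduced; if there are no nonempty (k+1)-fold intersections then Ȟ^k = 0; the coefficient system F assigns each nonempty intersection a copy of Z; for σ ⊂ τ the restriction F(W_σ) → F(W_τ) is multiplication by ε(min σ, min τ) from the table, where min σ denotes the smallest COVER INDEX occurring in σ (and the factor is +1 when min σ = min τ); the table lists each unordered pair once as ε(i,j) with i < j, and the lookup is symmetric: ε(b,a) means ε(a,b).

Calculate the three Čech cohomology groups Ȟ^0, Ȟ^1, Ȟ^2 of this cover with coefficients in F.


nonempty overlaps:
  W12={d} W13={c,e} W23={a}
C dims 3,3; δ0: rk 3, SNF 1^2·2
degree 0: 3−3−0 = 0 → Ȟ^0 ≅ 0
degree 1: 3−0−3 = 0 plus torsion [2] → Ȟ^1 ≅ Z/2
degree 2: 0−0−0 = 0 → Ȟ^2 ≅ 0

Ȟ^0 ≅ 0; Ȟ^1 ≅ Z/2; Ȟ^2 ≅ 0


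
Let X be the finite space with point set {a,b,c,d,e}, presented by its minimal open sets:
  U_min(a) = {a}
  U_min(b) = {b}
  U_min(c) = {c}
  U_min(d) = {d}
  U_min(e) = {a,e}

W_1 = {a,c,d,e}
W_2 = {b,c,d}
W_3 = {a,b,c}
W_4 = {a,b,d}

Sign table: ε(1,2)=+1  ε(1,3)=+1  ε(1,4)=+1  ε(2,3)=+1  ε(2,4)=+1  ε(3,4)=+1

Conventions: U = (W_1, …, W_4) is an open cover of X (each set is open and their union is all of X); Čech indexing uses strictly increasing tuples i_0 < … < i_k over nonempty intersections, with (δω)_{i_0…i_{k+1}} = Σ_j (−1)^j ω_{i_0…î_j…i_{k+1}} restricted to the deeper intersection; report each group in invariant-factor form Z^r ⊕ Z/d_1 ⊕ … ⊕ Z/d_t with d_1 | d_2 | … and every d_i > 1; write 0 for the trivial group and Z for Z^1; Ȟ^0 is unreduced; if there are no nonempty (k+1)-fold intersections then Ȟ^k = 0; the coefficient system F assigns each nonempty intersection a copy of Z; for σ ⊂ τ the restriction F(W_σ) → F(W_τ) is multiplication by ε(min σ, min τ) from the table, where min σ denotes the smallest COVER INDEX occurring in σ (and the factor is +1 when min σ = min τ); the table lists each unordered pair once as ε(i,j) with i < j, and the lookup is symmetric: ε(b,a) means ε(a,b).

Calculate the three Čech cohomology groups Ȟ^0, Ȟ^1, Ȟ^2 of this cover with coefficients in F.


nerve of the cover:
  W12={c,d} W13={a,c} W14={a,d} W23={b,c} W24={b,d} W34={a,b}
  W123={c} W124={d} W134={a} W234={b}
C dims 4,6,4; δ0: rk 3, SNF 1^3; δ1: rk 3, SNF 1^3
Ȟ^0 = (4 − 3) − 0 = 1, so Ȟ^0 ≅ Z
Ȟ^1 = (6 − 3) − 3 = 0, so Ȟ^1 ≅ 0
Ȟ^2 = (4 − 0) − 3 = 1, so Ȟ^2 ≅ Z

Ȟ^0 ≅ Z, Ȟ^1 ≅ 0, Ȟ^2 ≅ Z


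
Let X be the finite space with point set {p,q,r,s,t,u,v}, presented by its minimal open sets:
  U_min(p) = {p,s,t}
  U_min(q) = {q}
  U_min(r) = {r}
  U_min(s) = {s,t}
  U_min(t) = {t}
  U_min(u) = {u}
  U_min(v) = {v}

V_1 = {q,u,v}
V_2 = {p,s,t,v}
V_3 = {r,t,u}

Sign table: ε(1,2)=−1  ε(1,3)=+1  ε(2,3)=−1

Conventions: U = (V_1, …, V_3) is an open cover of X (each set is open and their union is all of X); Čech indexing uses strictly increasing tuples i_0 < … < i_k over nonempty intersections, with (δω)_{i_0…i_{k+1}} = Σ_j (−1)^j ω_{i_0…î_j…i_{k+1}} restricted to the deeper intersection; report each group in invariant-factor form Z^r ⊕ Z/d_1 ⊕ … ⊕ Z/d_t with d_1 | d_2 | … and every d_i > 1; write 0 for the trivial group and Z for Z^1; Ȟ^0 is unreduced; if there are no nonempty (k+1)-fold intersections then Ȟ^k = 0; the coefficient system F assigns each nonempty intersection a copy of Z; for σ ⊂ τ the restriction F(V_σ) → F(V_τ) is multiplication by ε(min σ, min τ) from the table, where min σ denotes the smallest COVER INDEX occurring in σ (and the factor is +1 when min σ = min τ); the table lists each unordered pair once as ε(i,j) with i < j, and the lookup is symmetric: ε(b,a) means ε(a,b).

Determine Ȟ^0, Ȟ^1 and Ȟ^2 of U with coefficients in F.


Ȟ^0 ≅ Z; Ȟ^1 ≅ Z; Ȟ^2 ≅ 0

cover nerve:
  V12={v} V13={u} V23={t}
C dims 3,3; δ0: rk 2, SNF 1^2
Ȟ^0: (3−2)−0=1 ⇒ Z
Ȟ^1: (3−0)−2=1 ⇒ Z
Ȟ^2: (0−0)−0=0 ⇒ 0


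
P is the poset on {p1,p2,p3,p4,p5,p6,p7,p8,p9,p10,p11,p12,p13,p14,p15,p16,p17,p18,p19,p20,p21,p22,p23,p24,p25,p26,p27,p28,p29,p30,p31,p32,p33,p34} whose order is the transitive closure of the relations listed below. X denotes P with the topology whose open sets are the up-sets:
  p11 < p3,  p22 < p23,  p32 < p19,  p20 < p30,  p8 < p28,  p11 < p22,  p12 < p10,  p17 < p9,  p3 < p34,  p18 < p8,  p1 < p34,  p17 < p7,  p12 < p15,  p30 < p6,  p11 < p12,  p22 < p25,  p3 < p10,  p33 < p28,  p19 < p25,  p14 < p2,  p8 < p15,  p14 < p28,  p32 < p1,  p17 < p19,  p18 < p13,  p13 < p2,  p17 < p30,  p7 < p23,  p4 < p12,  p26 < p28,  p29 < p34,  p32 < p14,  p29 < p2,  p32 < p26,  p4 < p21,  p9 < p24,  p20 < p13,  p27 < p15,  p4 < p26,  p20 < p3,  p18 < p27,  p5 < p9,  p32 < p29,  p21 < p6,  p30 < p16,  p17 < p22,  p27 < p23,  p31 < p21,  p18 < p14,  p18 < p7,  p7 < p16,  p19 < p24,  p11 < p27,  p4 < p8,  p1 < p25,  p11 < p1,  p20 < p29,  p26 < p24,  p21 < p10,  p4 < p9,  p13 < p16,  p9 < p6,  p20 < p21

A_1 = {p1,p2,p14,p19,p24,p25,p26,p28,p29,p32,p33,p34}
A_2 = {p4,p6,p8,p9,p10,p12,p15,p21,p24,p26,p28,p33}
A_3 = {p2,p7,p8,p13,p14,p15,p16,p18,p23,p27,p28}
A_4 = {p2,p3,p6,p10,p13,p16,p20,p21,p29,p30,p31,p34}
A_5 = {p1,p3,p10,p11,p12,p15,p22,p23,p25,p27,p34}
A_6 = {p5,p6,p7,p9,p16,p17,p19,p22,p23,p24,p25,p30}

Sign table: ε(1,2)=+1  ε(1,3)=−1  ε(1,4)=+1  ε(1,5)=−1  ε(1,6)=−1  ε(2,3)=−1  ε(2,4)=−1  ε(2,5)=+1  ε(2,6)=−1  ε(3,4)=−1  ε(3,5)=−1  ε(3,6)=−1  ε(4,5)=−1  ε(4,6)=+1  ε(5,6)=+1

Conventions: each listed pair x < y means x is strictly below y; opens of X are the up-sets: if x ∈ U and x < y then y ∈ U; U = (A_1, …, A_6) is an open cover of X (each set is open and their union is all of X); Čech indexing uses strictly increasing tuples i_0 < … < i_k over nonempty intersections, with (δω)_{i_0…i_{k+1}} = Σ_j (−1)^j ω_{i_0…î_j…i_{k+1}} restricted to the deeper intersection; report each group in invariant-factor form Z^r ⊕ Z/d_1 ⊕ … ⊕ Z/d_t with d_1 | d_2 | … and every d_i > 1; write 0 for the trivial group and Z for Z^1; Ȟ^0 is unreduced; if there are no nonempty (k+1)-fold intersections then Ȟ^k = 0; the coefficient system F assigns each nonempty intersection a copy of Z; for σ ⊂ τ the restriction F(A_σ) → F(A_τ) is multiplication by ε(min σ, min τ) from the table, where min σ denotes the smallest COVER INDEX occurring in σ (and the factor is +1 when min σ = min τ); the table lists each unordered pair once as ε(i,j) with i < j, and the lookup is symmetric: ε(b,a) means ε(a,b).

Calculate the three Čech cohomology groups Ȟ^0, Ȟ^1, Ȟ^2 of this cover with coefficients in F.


Ȟ^0(U;F) ≅ 0; Ȟ^1(U;F) ≅ Z/2; Ȟ^2(U;F) ≅ Z

nonempty overlaps:
  A12={p24,p26,p28,p33} A13={p2,p14,p28} A14={p2,p29,p34} A15={p1,p25,p34} A16={p19,p24,p25} A23={p8,p15,p28} A24={p6,p10,p21} A25={p10,p12,p15} A26={p6,p9,p24} A34={p2,p13,p16} A35={p15,p23,p27} A36={p7,p16,p23} A45={p3,p10,p34} A46={p6,p16,p30} A56={p22,p23,p25}
  A123={p28} A126={p24} A134={p2} A145={p34} A156={p25} A235={p15} A245={p10} A246={p6} A346={p16} A356={p23}
C dims 6,15,10; δ0: rk 6, SNF 1^5·2; δ1: rk 9, SNF 1^9
degree 0: 6−6−0 = 0 → Ȟ^0 ≅ 0
degree 1: 15−9−6 = 0 plus torsion [2] → Ȟ^1 ≅ Z/2
degree 2: 10−0−9 = 1 → Ȟ^2 ≅ Z


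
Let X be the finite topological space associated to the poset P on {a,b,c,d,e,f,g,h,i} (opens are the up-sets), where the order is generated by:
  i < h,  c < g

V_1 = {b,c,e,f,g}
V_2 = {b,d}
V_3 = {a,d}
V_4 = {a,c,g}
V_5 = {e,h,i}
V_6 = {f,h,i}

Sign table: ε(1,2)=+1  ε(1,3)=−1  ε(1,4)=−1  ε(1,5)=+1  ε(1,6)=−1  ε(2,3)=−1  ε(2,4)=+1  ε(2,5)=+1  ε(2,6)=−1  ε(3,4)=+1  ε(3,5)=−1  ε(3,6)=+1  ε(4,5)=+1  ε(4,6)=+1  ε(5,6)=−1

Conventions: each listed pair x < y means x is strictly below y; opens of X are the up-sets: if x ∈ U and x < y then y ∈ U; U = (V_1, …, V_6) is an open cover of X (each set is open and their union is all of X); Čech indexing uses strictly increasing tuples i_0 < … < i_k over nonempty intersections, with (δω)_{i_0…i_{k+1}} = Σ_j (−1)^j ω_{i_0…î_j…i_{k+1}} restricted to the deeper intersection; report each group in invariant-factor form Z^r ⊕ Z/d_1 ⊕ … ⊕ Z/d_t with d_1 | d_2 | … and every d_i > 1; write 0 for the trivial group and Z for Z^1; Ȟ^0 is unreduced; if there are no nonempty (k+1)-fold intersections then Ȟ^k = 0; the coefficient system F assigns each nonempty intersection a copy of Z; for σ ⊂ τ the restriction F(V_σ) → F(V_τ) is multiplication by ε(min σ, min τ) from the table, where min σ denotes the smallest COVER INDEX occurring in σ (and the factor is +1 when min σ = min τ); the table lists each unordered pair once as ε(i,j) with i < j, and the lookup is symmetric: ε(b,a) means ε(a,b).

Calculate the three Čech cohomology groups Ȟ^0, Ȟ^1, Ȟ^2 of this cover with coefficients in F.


Ȟ^0 ≅ Z; Ȟ^1 ≅ Z^2; Ȟ^2 ≅ 0

nerve simplices:
  V12={b} V14={c,g} V15={e} V16={f} V23={d} V34={a} V56={h,i}
C dims 6,7; δ0: rk 5, SNF 1^5
degree 0: 6−5−0 = 1 → Ȟ^0 ≅ Z
degree 1: 7−0−5 = 2 → Ȟ^1 ≅ Z^2
degree 2: 0−0−0 = 0 → Ȟ^2 ≅ 0


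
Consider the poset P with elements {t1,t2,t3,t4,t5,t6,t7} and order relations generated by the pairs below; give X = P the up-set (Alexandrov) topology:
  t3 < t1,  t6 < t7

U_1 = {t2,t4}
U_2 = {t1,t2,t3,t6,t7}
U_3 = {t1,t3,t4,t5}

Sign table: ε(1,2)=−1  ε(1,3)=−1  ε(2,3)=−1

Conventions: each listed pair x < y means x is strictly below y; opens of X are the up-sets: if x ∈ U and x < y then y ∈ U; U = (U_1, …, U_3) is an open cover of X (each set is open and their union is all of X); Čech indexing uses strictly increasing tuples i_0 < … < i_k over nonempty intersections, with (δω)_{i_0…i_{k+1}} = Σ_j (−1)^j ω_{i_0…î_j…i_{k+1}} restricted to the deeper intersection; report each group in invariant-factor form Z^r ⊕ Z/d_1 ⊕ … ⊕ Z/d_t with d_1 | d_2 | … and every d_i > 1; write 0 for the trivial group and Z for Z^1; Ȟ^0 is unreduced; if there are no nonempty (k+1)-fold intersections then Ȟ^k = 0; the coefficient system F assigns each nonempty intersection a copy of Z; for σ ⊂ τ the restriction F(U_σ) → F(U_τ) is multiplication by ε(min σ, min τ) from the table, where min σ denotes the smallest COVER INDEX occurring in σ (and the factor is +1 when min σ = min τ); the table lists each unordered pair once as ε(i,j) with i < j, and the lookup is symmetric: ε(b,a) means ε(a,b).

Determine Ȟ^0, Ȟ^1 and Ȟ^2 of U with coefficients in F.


nerve of the cover:
  U12={t2} U13={t4} U23={t1,t3}
C dims 3,3; δ0: rk 3, SNF 1^2·2
Ȟ^0 = (3 − 3) − 0 = 0, so Ȟ^0 ≅ 0
Ȟ^1 = (3 − 0) − 3 = 0 plus torsion [2], so Ȟ^1 ≅ Z/2
Ȟ^2 = (0 − 0) − 0 = 0, so Ȟ^2 ≅ 0

Ȟ^0 = 0, Ȟ^1 = Z/2, Ȟ^2 = 0
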